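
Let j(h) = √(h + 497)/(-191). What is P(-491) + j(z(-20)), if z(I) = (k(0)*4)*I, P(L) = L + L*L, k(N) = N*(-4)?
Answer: 240590 - √497/191 ≈ 2.4059e+5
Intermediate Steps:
k(N) = -4*N
P(L) = L + L²
z(I) = 0 (z(I) = (-4*0*4)*I = (0*4)*I = 0*I = 0)
j(h) = -√(497 + h)/191 (j(h) = √(497 + h)*(-1/191) = -√(497 + h)/191)
P(-491) + j(z(-20)) = -491*(1 - 491) - √(497 + 0)/191 = -491*(-490) - √497/191 = 240590 - √497/191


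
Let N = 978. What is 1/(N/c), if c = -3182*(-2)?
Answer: 3182/489 ≈ 6.5072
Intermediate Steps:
c = 6364
1/(N/c) = 1/(978/6364) = 1/(978*(1/6364)) = 1/(489/3182) = 3182/489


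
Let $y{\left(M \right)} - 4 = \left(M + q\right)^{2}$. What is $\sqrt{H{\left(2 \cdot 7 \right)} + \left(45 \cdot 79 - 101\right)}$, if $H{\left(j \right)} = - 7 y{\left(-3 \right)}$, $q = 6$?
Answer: $\sqrt{3363} \approx 57.991$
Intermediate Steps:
$y{\left(M \right)} = 4 + \left(6 + M\right)^{2}$ ($y{\left(M \right)} = 4 + \left(M + 6\right)^{2} = 4 + \left(6 + M\right)^{2}$)
$H{\left(j \right)} = -91$ ($H{\left(j \right)} = - 7 \left(4 + \left(6 - 3\right)^{2}\right) = - 7 \left(4 + 3^{2}\right) = - 7 \left(4 + 9\right) = \left(-7\right) 13 = -91$)
$\sqrt{H{\left(2 \cdot 7 \right)} + \left(45 \cdot 79 - 101\right)} = \sqrt{-91 + \left(45 \cdot 79 - 101\right)} = \sqrt{-91 + \left(3555 - 101\right)} = \sqrt{-91 + 3454} = \sqrt{3363}$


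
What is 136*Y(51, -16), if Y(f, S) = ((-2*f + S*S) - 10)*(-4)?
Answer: -78336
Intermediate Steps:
Y(f, S) = 40 - 4*S² + 8*f (Y(f, S) = ((-2*f + S²) - 10)*(-4) = ((S² - 2*f) - 10)*(-4) = (-10 + S² - 2*f)*(-4) = 40 - 4*S² + 8*f)
136*Y(51, -16) = 136*(40 - 4*(-16)² + 8*51) = 136*(40 - 4*256 + 408) = 136*(40 - 1024 + 408) = 136*(-576) = -78336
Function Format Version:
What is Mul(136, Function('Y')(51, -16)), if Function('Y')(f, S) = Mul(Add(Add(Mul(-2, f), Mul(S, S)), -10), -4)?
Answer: -78336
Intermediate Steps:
Function('Y')(f, S) = Add(40, Mul(-4, Pow(S, 2)), Mul(8, f)) (Function('Y')(f, S) = Mul(Add(Add(Mul(-2, f), Pow(S, 2)), -10), -4) = Mul(Add(Add(Pow(S, 2), Mul(-2, f)), -10), -4) = Mul(Add(-10, Pow(S, 2), Mul(-2, f)), -4) = Add(40, Mul(-4, Pow(S, 2)), Mul(8, f)))
Mul(136, Function('Y')(51, -16)) = Mul(136, Add(40, Mul(-4, Pow(-16, 2)), Mul(8, 51))) = Mul(136, Add(40, Mul(-4, 256), 408)) = Mul(136, Add(40, -1024, 408)) = Mul(136, -576) = -78336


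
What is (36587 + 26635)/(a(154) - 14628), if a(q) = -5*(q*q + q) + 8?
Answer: -31611/66985 ≈ -0.47191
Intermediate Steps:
a(q) = 8 - 5*q - 5*q² (a(q) = -5*(q² + q) + 8 = -5*(q + q²) + 8 = (-5*q - 5*q²) + 8 = 8 - 5*q - 5*q²)
(36587 + 26635)/(a(154) - 14628) = (36587 + 26635)/((8 - 5*154 - 5*154²) - 14628) = 63222/((8 - 770 - 5*23716) - 14628) = 63222/((8 - 770 - 118580) - 14628) = 63222/(-119342 - 14628) = 63222/(-133970) = 63222*(-1/133970) = -31611/66985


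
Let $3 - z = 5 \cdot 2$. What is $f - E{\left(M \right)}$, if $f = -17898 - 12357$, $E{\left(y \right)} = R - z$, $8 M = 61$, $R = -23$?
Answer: $-30239$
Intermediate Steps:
$M = \frac{61}{8}$ ($M = \frac{1}{8} \cdot 61 = \frac{61}{8} \approx 7.625$)
$z = -7$ ($z = 3 - 5 \cdot 2 = 3 - 10 = -7$)
$E{\left(y \right)} = -16$ ($E{\left(y \right)} = -23 - -7 = -23 + 7 = -16$)
$f = -30255$ ($f = -17898 - 12357 = -30255$)
$f - E{\left(M \right)} = -30255 - -16 = -30255 + 16 = -30239$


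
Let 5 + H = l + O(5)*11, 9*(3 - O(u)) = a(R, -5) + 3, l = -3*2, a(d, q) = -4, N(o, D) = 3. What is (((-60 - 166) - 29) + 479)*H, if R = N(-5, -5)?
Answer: 46816/9 ≈ 5201.8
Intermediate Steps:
R = 3
l = -6
O(u) = 28/9 (O(u) = 3 - (-4 + 3)/9 = 3 - 1/9*(-1) = 3 + 1/9 = 28/9)
H = 209/9 (H = -5 + (-6 + (28/9)*11) = -5 + (-6 + 308/9) = -5 + 254/9 = 209/9 ≈ 23.222)
(((-60 - 166) - 29) + 479)*H = (((-60 - 166) - 29) + 479)*(209/9) = ((-226 - 29) + 479)*(209/9) = (-255 + 479)*(209/9) = 224*(209/9) = 46816/9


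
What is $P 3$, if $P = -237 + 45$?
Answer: $-576$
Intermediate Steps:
$P = -192$
$P 3 = \left(-192\right) 3 = -576$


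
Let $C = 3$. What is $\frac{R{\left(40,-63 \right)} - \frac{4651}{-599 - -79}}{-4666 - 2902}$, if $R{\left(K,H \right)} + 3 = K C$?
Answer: $- \frac{65491}{3935360} \approx -0.016642$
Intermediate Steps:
$R{\left(K,H \right)} = -3 + 3 K$ ($R{\left(K,H \right)} = -3 + K 3 = -3 + 3 K$)
$\frac{R{\left(40,-63 \right)} - \frac{4651}{-599 - -79}}{-4666 - 2902} = \frac{\left(-3 + 3 \cdot 40\right) - \frac{4651}{-599 - -79}}{-4666 - 2902} = \frac{\left(-3 + 120\right) - \frac{4651}{-599 + 79}}{-7568} = \left(117 - \frac{4651}{-520}\right) \left(- \frac{1}{7568}\right) = \left(117 - - \frac{4651}{520}\right) \left(- \frac{1}{7568}\right) = \left(117 + \frac{4651}{520}\right) \left(- \frac{1}{7568}\right) = \frac{65491}{520} \left(- \frac{1}{7568}\right) = - \frac{65491}{3935360}$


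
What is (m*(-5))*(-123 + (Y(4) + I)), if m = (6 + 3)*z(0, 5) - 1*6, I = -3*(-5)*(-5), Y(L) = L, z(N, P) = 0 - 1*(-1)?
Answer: 2910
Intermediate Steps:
z(N, P) = 1 (z(N, P) = 0 + 1 = 1)
I = -75 (I = 15*(-5) = -75)
m = 3 (m = (6 + 3)*1 - 1*6 = 9*1 - 6 = 9 - 6 = 3)
(m*(-5))*(-123 + (Y(4) + I)) = (3*(-5))*(-123 + (4 - 75)) = -15*(-123 - 71) = -15*(-194) = 2910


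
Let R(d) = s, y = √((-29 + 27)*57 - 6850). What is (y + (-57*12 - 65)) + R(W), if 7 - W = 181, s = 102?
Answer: -647 + 2*I*√1741 ≈ -647.0 + 83.451*I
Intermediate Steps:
W = -174 (W = 7 - 1*181 = 7 - 181 = -174)
y = 2*I*√1741 (y = √(-2*57 - 6850) = √(-114 - 6850) = √(-6964) = 2*I*√1741 ≈ 83.451*I)
R(d) = 102
(y + (-57*12 - 65)) + R(W) = (2*I*√1741 + (-57*12 - 65)) + 102 = (2*I*√1741 + (-684 - 65)) + 102 = (2*I*√1741 - 749) + 102 = (-749 + 2*I*√1741) + 102 = -647 + 2*I*√1741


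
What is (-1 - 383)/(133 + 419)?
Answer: -16/23 ≈ -0.69565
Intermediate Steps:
(-1 - 383)/(133 + 419) = -384/552 = -384*1/552 = -16/23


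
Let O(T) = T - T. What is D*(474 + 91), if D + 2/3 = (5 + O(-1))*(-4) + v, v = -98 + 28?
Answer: -153680/3 ≈ -51227.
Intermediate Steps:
O(T) = 0
v = -70
D = -272/3 (D = -2/3 + ((5 + 0)*(-4) - 70) = -2/3 + (5*(-4) - 70) = -2/3 + (-20 - 70) = -2/3 - 90 = -272/3 ≈ -90.667)
D*(474 + 91) = -272*(474 + 91)/3 = -272/3*565 = -153680/3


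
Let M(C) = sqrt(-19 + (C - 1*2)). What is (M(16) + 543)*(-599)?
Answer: -325257 - 599*I*sqrt(5) ≈ -3.2526e+5 - 1339.4*I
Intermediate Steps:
M(C) = sqrt(-21 + C) (M(C) = sqrt(-19 + (C - 2)) = sqrt(-19 + (-2 + C)) = sqrt(-21 + C))
(M(16) + 543)*(-599) = (sqrt(-21 + 16) + 543)*(-599) = (sqrt(-5) + 543)*(-599) = (I*sqrt(5) + 543)*(-599) = (543 + I*sqrt(5))*(-599) = -325257 - 599*I*sqrt(5)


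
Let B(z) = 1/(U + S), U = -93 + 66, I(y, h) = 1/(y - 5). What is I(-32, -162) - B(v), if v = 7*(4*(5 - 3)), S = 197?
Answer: -207/6290 ≈ -0.032909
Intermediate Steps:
I(y, h) = 1/(-5 + y)
v = 56 (v = 7*(4*2) = 7*8 = 56)
U = -27
B(z) = 1/170 (B(z) = 1/(-27 + 197) = 1/170)
I(-32, -162) - B(v) = 1/(-5 - 32) - 1*1/170 = 1/(-37) - 1/170 = -1/37 - 1/170 = -207/6290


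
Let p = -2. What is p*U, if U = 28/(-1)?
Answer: 56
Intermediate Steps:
U = -28 (U = 28*(-1) = -28)
p*U = -2*(-28) = 56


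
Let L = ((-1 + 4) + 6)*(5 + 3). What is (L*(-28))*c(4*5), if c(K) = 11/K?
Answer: -5544/5 ≈ -1108.8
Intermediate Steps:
L = 72 (L = (3 + 6)*8 = 9*8 = 72)
(L*(-28))*c(4*5) = (72*(-28))*(11/((4*5))) = -22176/20 = -2016*11/20 = -5544/5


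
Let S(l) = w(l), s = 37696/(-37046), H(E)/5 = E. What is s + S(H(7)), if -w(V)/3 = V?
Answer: -1963763/18523 ≈ -106.02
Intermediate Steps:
H(E) = 5*E
w(V) = -3*V
s = -18848/18523 (s = 37696*(-1/37046) = -18848/18523 ≈ -1.0175)
S(l) = -3*l
s + S(H(7)) = -18848/18523 - 15*7 = -18848/18523 - 3*35 = -18848/18523 - 105 = -1963763/18523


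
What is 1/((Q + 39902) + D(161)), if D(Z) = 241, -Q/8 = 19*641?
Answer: -1/57289 ≈ -1.7455e-5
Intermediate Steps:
Q = -97432 (Q = -152*641 = -8*12179 = -97432)
1/((Q + 39902) + D(161)) = 1/((-97432 + 39902) + 241) = 1/(-57530 + 241) = 1/(-57289) = -1/57289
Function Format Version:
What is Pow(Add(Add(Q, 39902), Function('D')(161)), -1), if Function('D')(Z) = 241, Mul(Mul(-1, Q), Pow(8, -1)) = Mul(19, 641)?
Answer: Rational(-1, 57289) ≈ -1.7455e-5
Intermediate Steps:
Q = -97432 (Q = Mul(-8, Mul(19, 641)) = Mul(-8, 12179) = -97432)
Pow(Add(Add(Q, 39902), Function('D')(161)), -1) = Pow(Add(Add(-97432, 39902), 241), -1) = Pow(Add(-57530, 241), -1) = Pow(-57289, -1) = Rational(-1, 57289)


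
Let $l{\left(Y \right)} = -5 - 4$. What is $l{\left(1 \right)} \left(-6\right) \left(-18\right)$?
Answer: $-972$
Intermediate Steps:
$l{\left(Y \right)} = -9$
$l{\left(1 \right)} \left(-6\right) \left(-18\right) = \left(-9\right) \left(-6\right) \left(-18\right) = 54 \left(-18\right) = -972$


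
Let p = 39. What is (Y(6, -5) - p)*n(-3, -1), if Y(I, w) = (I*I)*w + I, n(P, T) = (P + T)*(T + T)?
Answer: -1704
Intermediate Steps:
n(P, T) = 2*T*(P + T) (n(P, T) = (P + T)*(2*T) = 2*T*(P + T))
Y(I, w) = I + w*I² (Y(I, w) = I²*w + I = w*I² + I = I + w*I²)
(Y(6, -5) - p)*n(-3, -1) = (6*(1 + 6*(-5)) - 1*39)*(2*(-1)*(-3 - 1)) = (6*(1 - 30) - 39)*(2*(-1)*(-4)) = (6*(-29) - 39)*8 = (-174 - 39)*8 = -213*8 = -1704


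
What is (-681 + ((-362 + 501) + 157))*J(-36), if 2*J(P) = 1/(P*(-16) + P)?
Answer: -77/216 ≈ -0.35648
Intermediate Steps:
J(P) = -1/(30*P) (J(P) = 1/(2*(P*(-16) + P)) = 1/(2*(-16*P + P)) = 1/(2*((-15*P))) = (-1/(15*P))/2 = -1/(30*P))
(-681 + ((-362 + 501) + 157))*J(-36) = (-681 + ((-362 + 501) + 157))*(-1/30/(-36)) = (-681 + (139 + 157))*(-1/30*(-1/36)) = (-681 + 296)*(1/1080) = -385*1/1080 = -77/216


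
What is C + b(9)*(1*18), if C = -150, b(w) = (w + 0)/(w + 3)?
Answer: -273/2 ≈ -136.50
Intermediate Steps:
b(w) = w/(3 + w)
C + b(9)*(1*18) = -150 + (9/(3 + 9))*(1*18) = -150 + (9/12)*18 = -150 + (9*(1/12))*18 = -150 + (¾)*18 = -150 + 27/2 = -273/2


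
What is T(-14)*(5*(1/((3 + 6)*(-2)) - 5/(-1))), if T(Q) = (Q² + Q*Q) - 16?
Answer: 83660/9 ≈ 9295.6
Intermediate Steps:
T(Q) = -16 + 2*Q² (T(Q) = (Q² + Q²) - 16 = 2*Q² - 16 = -16 + 2*Q²)
T(-14)*(5*(1/((3 + 6)*(-2)) - 5/(-1))) = (-16 + 2*(-14)²)*(5*(1/((3 + 6)*(-2)) - 5/(-1))) = (-16 + 2*196)*(5*(-½/9 - 5*(-1))) = (-16 + 392)*(5*((⅑)*(-½) + 5)) = 376*(5*(-1/18 + 5)) = 376*(5*(89/18)) = 376*(445/18) = 83660/9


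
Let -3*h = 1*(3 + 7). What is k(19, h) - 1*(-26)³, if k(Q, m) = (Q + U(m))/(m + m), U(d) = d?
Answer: 351473/20 ≈ 17574.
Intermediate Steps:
h = -10/3 (h = -(3 + 7)/3 = -10/3 ≈ -3.3333)
k(Q, m) = (Q + m)/(2*m) (k(Q, m) = (Q + m)/(m + m) = (Q + m)/((2*m)) = (Q + m)*(1/(2*m)) = (Q + m)/(2*m))
k(19, h) - 1*(-26)³ = (19 - 10/3)/(2*(-10/3)) - 1*(-26)³ = (½)*(-3/10)*(47/3) - 1*(-17576) = -47/20 + 17576 = 351473/20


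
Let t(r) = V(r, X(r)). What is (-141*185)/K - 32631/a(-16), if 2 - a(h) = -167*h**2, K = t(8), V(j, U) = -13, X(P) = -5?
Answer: 1114813887/555802 ≈ 2005.8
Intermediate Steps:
t(r) = -13
K = -13
a(h) = 2 + 167*h**2 (a(h) = 2 - (-167)*h**2 = 2 + 167*h**2)
(-141*185)/K - 32631/a(-16) = -141*185/(-13) - 32631/(2 + 167*(-16)**2) = -26085*(-1/13) - 32631/(2 + 167*256) = 26085/13 - 32631/(2 + 42752) = 26085/13 - 32631/42754 = 1114813887/555802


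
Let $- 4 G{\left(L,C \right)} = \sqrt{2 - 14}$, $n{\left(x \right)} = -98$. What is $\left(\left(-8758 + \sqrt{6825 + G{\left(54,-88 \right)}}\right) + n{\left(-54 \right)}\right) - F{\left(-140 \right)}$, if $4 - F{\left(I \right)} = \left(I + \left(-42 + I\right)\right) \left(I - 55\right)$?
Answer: $53930 + \frac{\sqrt{27300 - 2 i \sqrt{3}}}{2} \approx 54013.0 - 0.0052414 i$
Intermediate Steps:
$G{\left(L,C \right)} = - \frac{i \sqrt{3}}{2}$ ($G{\left(L,C \right)} = - \frac{\sqrt{2 - 14}}{4} = - \frac{\sqrt{-12}}{4} = - \frac{2 i \sqrt{3}}{4} = - \frac{i \sqrt{3}}{2}$)
$F{\left(I \right)} = 4 - \left(-55 + I\right) \left(-42 + 2 I\right)$ ($F{\left(I \right)} = 4 - \left(I + \left(-42 + I\right)\right) \left(I - 55\right) = 4 - \left(-42 + 2 I\right) \left(-55 + I\right) = 4 - \left(-55 + I\right) \left(-42 + 2 I\right)$)
$\left(\left(-8758 + \sqrt{6825 + G{\left(54,-88 \right)}}\right) + n{\left(-54 \right)}\right) - F{\left(-140 \right)} = \left(\left(-8758 + \sqrt{6825 - \frac{i \sqrt{3}}{2}}\right) - 98\right) - \left(-2306 - 2 \left(-140\right)^{2} + 152 \left(-140\right)\right) = \left(-8856 + \sqrt{6825 - \frac{i \sqrt{3}}{2}}\right) - \left(-2306 - 39200 - 21280\right) = \left(-8856 + \sqrt{6825 - \frac{i \sqrt{3}}{2}}\right) - -62786 = \left(-8856 + \sqrt{6825 - \frac{i \sqrt{3}}{2}}\right) + 62786 = 53930 + \sqrt{6825 - \frac{i \sqrt{3}}{2}}$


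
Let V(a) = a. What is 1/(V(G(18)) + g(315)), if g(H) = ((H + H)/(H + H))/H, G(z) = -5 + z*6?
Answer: 315/32446 ≈ 0.0097084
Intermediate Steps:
G(z) = -5 + 6*z
g(H) = 1/H (g(H) = ((2*H)/((2*H)))/H = ((2*H)*(1/(2*H)))/H = 1/H)
1/(V(G(18)) + g(315)) = 1/((-5 + 6*18) + 1/315) = 1/((-5 + 108) + 1/315) = 1/(103 + 1/315) = 1/(32446/315) = 315/32446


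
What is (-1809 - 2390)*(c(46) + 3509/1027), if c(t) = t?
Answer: -16392573/79 ≈ -2.0750e+5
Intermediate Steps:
(-1809 - 2390)*(c(46) + 3509/1027) = (-1809 - 2390)*(46 + 3509/1027) = -4199*(46 + 3509*(1/1027)) = -4199*(46 + 3509/1027) = -4199*50751/1027 = -16392573/79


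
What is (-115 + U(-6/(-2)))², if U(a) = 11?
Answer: 10816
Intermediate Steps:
(-115 + U(-6/(-2)))² = (-115 + 11)² = (-104)² = 10816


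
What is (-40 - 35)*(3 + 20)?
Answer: -1725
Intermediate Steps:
(-40 - 35)*(3 + 20) = -75*23 = -1725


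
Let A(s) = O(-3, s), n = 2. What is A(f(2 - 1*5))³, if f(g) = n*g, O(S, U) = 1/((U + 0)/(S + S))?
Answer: 1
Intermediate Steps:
O(S, U) = 2*S/U (O(S, U) = 1/(U/((2*S))) = 1/(U*(1/(2*S))) = 1/(U/(2*S)) = 2*S/U)
f(g) = 2*g
A(s) = -6/s (A(s) = 2*(-3)/s = -6/s)
A(f(2 - 1*5))³ = (-6*1/(2*(2 - 1*5)))³ = (-6*1/(2*(2 - 5)))³ = (-6/(2*(-3)))³ = (-6/(-6))³ = (-6*(-⅙))³ = 1³ = 1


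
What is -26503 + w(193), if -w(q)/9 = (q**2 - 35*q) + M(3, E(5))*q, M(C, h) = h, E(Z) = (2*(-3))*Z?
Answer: -248839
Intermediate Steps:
E(Z) = -6*Z
w(q) = -9*q**2 + 585*q (w(q) = -9*((q**2 - 35*q) + (-6*5)*q) = -9*((q**2 - 35*q) - 30*q) = -9*(q**2 - 65*q) = -9*q**2 + 585*q)
-26503 + w(193) = -26503 + 9*193*(65 - 1*193) = -26503 + 9*193*(65 - 193) = -26503 + 9*193*(-128) = -26503 - 222336 = -248839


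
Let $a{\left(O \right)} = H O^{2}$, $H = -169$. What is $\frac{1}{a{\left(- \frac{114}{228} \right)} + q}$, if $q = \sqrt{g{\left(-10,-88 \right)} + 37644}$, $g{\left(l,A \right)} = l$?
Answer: $\frac{676}{573583} + \frac{16 \sqrt{37634}}{573583} \approx 0.00659$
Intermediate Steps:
$a{\left(O \right)} = - 169 O^{2}$
$q = \sqrt{37634}$ ($q = \sqrt{-10 + 37644} = \sqrt{37634} \approx 193.99$)
$\frac{1}{a{\left(- \frac{114}{228} \right)} + q} = \frac{1}{- 169 \left(- \frac{114}{228}\right)^{2} + \sqrt{37634}} = \frac{1}{- 169 \left(\left(-114\right) \frac{1}{228}\right)^{2} + \sqrt{37634}} = \frac{1}{- 169 \left(- \frac{1}{2}\right)^{2} + \sqrt{37634}} = \frac{1}{\left(-169\right) \frac{1}{4} + \sqrt{37634}} = \frac{1}{- \frac{169}{4} + \sqrt{37634}}$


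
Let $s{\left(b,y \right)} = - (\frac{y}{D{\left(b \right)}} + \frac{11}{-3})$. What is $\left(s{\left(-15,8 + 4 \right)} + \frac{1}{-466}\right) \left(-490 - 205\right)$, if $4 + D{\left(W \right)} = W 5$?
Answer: $- \frac{292937635}{110442} \approx -2652.4$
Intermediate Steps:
$D{\left(W \right)} = -4 + 5 W$ ($D{\left(W \right)} = -4 + W 5 = -4 + 5 W$)
$s{\left(b,y \right)} = \frac{11}{3} - \frac{y}{-4 + 5 b}$ ($s{\left(b,y \right)} = - (\frac{y}{-4 + 5 b} + \frac{11}{-3}) = - (\frac{y}{-4 + 5 b} + 11 \left(- \frac{1}{3}\right)) = - (\frac{y}{-4 + 5 b} - \frac{11}{3}) = - (- \frac{11}{3} + \frac{y}{-4 + 5 b}) = \frac{11}{3} - \frac{y}{-4 + 5 b}$)
$\left(s{\left(-15,8 + 4 \right)} + \frac{1}{-466}\right) \left(-490 - 205\right) = \left(\frac{-44 - 3 \left(8 + 4\right) + 55 \left(-15\right)}{3 \left(-4 + 5 \left(-15\right)\right)} + \frac{1}{-466}\right) \left(-490 - 205\right) = \left(\frac{-44 - 36 - 825}{3 \left(-4 - 75\right)} - \frac{1}{466}\right) \left(-695\right) = \left(\frac{-44 - 36 - 825}{3 \left(-79\right)} - \frac{1}{466}\right) \left(-695\right) = \left(\frac{1}{3} \left(- \frac{1}{79}\right) \left(-905\right) - \frac{1}{466}\right) \left(-695\right) = \left(\frac{905}{237} - \frac{1}{466}\right) \left(-695\right) = \frac{421493}{110442} \left(-695\right) = - \frac{292937635}{110442}$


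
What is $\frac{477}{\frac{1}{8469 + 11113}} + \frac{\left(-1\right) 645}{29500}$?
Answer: $\frac{55109622471}{5900} \approx 9.3406 \cdot 10^{6}$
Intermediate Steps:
$\frac{477}{\frac{1}{8469 + 11113}} + \frac{\left(-1\right) 645}{29500} = \frac{477}{\frac{1}{19582}} - \frac{129}{5900} = 477 \frac{1}{\frac{1}{19582}} - \frac{129}{5900} = 477 \cdot 19582 - \frac{129}{5900} = 9340614 - \frac{129}{5900} = \frac{55109622471}{5900}$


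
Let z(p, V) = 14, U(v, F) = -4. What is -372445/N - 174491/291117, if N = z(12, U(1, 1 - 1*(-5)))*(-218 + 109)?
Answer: 108158797799/444244542 ≈ 243.47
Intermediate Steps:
N = -1526 (N = 14*(-218 + 109) = 14*(-109) = -1526)
-372445/N - 174491/291117 = -372445/(-1526) - 174491/291117 = -372445*(-1/1526) - 174491*1/291117 = 372445/1526 - 174491/291117 = 108158797799/444244542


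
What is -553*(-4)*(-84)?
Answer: -185808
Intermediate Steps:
-553*(-4)*(-84) = -79*(-28)*(-84) = 2212*(-84) = -185808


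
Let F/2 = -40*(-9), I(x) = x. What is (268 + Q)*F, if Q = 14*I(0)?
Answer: 192960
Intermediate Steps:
Q = 0 (Q = 14*0 = 0)
F = 720 (F = 2*(-40*(-9)) = 2*360 = 720)
(268 + Q)*F = (268 + 0)*720 = 268*720 = 192960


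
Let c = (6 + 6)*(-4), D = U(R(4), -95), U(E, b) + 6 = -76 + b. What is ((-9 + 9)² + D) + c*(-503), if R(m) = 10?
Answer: 23967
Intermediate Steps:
U(E, b) = -82 + b (U(E, b) = -6 + (-76 + b) = -82 + b)
D = -177 (D = -82 - 95 = -177)
c = -48 (c = 12*(-4) = -48)
((-9 + 9)² + D) + c*(-503) = ((-9 + 9)² - 177) - 48*(-503) = (0² - 177) + 24144 = (0 - 177) + 24144 = -177 + 24144 = 23967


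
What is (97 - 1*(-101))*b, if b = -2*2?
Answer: -792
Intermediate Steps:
b = -4
(97 - 1*(-101))*b = (97 - 1*(-101))*(-4) = (97 + 101)*(-4) = 198*(-4) = -792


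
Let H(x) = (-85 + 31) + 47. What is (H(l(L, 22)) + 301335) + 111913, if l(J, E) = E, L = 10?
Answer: 413241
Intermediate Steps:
H(x) = -7 (H(x) = -54 + 47 = -7)
(H(l(L, 22)) + 301335) + 111913 = (-7 + 301335) + 111913 = 301328 + 111913 = 413241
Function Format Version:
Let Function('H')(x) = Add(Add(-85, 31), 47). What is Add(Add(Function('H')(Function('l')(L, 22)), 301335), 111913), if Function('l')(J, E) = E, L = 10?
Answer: 413241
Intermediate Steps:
Function('H')(x) = -7 (Function('H')(x) = Add(-54, 47) = -7)
Add(Add(Function('H')(Function('l')(L, 22)), 301335), 111913) = Add(Add(-7, 301335), 111913) = Add(301328, 111913) = 413241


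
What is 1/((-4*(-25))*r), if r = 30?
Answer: 1/3000 ≈ 0.00033333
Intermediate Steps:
1/((-4*(-25))*r) = 1/(-4*(-25)*30) = 1/(100*30) = 1/3000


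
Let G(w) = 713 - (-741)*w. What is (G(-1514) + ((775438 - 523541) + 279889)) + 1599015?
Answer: 1009640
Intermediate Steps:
G(w) = 713 + 741*w
(G(-1514) + ((775438 - 523541) + 279889)) + 1599015 = ((713 + 741*(-1514)) + ((775438 - 523541) + 279889)) + 1599015 = ((713 - 1121874) + (251897 + 279889)) + 1599015 = (-1121161 + 531786) + 1599015 = -589375 + 1599015 = 1009640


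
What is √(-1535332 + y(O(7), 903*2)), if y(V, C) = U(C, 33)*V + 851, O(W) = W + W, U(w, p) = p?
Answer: I*√1534019 ≈ 1238.6*I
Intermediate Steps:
O(W) = 2*W
y(V, C) = 851 + 33*V (y(V, C) = 33*V + 851 = 851 + 33*V)
√(-1535332 + y(O(7), 903*2)) = √(-1535332 + (851 + 33*(2*7))) = √(-1535332 + (851 + 33*14)) = √(-1535332 + (851 + 462)) = √(-1535332 + 1313) = √(-1534019) = I*√1534019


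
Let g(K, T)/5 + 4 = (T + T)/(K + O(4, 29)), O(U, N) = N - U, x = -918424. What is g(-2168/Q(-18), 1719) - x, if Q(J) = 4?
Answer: 474797678/517 ≈ 9.1837e+5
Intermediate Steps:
g(K, T) = -20 + 10*T/(25 + K) (g(K, T) = -20 + 5*((T + T)/(K + (29 - 1*4))) = -20 + 5*((2*T)/(K + (29 - 4))) = -20 + 5*((2*T)/(K + 25)) = -20 + 5*((2*T)/(25 + K)) = -20 + 5*(2*T/(25 + K)) = -20 + 10*T/(25 + K))
g(-2168/Q(-18), 1719) - x = 10*(-50 + 1719 - (-4336)/4)/(25 - 2168/4) - 1*(-918424) = 10*(-50 + 1719 - (-4336)/4)/(25 - 2168*¼) + 918424 = 10*(-50 + 1719 - 2*(-542))/(25 - 542) + 918424 = 10*(-50 + 1719 + 1084)/(-517) + 918424 = 10*(-1/517)*2753 + 918424 = -27530/517 + 918424 = 474797678/517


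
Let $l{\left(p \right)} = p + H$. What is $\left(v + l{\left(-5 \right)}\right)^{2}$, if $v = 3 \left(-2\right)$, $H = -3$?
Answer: $196$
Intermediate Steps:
$v = -6$
$l{\left(p \right)} = -3 + p$ ($l{\left(p \right)} = p - 3 = -3 + p$)
$\left(v + l{\left(-5 \right)}\right)^{2} = \left(-6 - 8\right)^{2} = \left(-14\right)^{2} = 196$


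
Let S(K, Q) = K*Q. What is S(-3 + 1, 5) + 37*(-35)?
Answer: -1305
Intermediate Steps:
S(-3 + 1, 5) + 37*(-35) = (-3 + 1)*5 + 37*(-35) = -2*5 - 1295 = -10 - 1295 = -1305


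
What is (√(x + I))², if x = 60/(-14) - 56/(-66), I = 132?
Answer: 29698/231 ≈ 128.56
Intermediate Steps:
x = -794/231 (x = 60*(-1/14) - 56*(-1/66) = -30/7 + 28/33 = -794/231 ≈ -3.4372)
(√(x + I))² = (√(-794/231 + 132))² = (√(29698/231))² = (√6860238/231)² = 29698/231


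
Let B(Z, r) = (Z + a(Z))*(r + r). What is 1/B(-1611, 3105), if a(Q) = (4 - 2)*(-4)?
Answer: -1/10053990 ≈ -9.9463e-8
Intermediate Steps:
a(Q) = -8 (a(Q) = 2*(-4) = -8)
B(Z, r) = 2*r*(-8 + Z) (B(Z, r) = (Z - 8)*(r + r) = (-8 + Z)*(2*r) = 2*r*(-8 + Z))
1/B(-1611, 3105) = 1/(2*3105*(-8 - 1611)) = 1/(2*3105*(-1619)) = 1/(-10053990) = -1/10053990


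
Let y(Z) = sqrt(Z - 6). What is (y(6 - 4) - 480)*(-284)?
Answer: 136320 - 568*I ≈ 1.3632e+5 - 568.0*I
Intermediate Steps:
y(Z) = sqrt(-6 + Z)
(y(6 - 4) - 480)*(-284) = (sqrt(-6 + (6 - 4)) - 480)*(-284) = (sqrt(-6 + 2) - 480)*(-284) = (sqrt(-4) - 480)*(-284) = (2*I - 480)*(-284) = (-480 + 2*I)*(-284) = 136320 - 568*I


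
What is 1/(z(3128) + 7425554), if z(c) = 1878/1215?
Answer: 405/3007349996 ≈ 1.3467e-7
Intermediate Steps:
z(c) = 626/405 (z(c) = 1878*(1/1215) = 626/405)
1/(z(3128) + 7425554) = 1/(626/405 + 7425554) = 1/(3007349996/405) = 405/3007349996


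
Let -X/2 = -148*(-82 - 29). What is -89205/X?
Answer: 29735/10952 ≈ 2.7150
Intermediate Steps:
X = -32856 (X = -(-296)*(-82 - 29) = -(-296)*(-111) = -2*16428 = -32856)
-89205/X = -89205/(-32856) = -89205*(-1/32856) = 29735/10952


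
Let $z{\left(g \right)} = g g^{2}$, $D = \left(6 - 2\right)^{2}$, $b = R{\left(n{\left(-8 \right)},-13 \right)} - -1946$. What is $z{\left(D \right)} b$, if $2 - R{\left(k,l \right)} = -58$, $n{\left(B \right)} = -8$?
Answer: $8216576$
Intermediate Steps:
$R{\left(k,l \right)} = 60$ ($R{\left(k,l \right)} = 2 - -58 = 2 + 58 = 60$)
$b = 2006$ ($b = 60 - -1946 = 60 + 1946 = 2006$)
$D = 16$ ($D = 4^{2} = 16$)
$z{\left(g \right)} = g^{3}$
$z{\left(D \right)} b = 16^{3} \cdot 2006 = 4096 \cdot 2006 = 8216576$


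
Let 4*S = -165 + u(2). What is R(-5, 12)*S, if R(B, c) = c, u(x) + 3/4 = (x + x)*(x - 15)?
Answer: -2613/4 ≈ -653.25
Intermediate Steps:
u(x) = -¾ + 2*x*(-15 + x) (u(x) = -¾ + (x + x)*(x - 15) = -¾ + (2*x)*(-15 + x) = -¾ + 2*x*(-15 + x))
S = -871/16 (S = (-165 + (-¾ - 30*2 + 2*2²))/4 = (-165 + (-¾ - 60 + 2*4))/4 = (-165 + (-¾ - 60 + 8))/4 = (-165 - 211/4)/4 = (¼)*(-871/4) = -871/16 ≈ -54.438)
R(-5, 12)*S = 12*(-871/16) = -2613/4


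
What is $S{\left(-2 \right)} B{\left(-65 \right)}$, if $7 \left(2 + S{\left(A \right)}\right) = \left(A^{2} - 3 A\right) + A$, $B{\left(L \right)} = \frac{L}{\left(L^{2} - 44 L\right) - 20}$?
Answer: $\frac{26}{3297} \approx 0.007886$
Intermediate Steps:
$B{\left(L \right)} = \frac{L}{-20 + L^{2} - 44 L}$
$S{\left(A \right)} = -2 - \frac{2 A}{7} + \frac{A^{2}}{7}$ ($S{\left(A \right)} = -2 + \frac{\left(A^{2} - 3 A\right) + A}{7} = -2 + \frac{A^{2} - 2 A}{7} = -2 + \left(- \frac{2 A}{7} + \frac{A^{2}}{7}\right) = -2 - \frac{2 A}{7} + \frac{A^{2}}{7}$)
$S{\left(-2 \right)} B{\left(-65 \right)} = \left(-2 - - \frac{4}{7} + \frac{\left(-2\right)^{2}}{7}\right) \left(- \frac{65}{-20 + \left(-65\right)^{2} - -2860}\right) = \left(-2 + \frac{4}{7} + \frac{1}{7} \cdot 4\right) \left(- \frac{65}{-20 + 4225 + 2860}\right) = \left(-2 + \frac{4}{7} + \frac{4}{7}\right) \left(- \frac{65}{7065}\right) = - \frac{6 \left(\left(-65\right) \frac{1}{7065}\right)}{7} = \left(- \frac{6}{7}\right) \left(- \frac{13}{1413}\right) = \frac{26}{3297}$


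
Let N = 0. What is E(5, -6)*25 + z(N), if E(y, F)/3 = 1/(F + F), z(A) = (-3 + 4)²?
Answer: -21/4 ≈ -5.2500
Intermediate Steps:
z(A) = 1 (z(A) = 1² = 1)
E(y, F) = 3/(2*F) (E(y, F) = 3/(F + F) = 3/((2*F)) = 3*(1/(2*F)) = 3/(2*F))
E(5, -6)*25 + z(N) = ((3/2)/(-6))*25 + 1 = ((3/2)*(-⅙))*25 + 1 = -¼*25 + 1 = -25/4 + 1 = -21/4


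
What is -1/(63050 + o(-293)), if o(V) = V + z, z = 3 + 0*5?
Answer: -1/62760 ≈ -1.5934e-5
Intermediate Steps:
z = 3 (z = 3 + 0 = 3)
o(V) = 3 + V (o(V) = V + 3 = 3 + V)
-1/(63050 + o(-293)) = -1/(63050 + (3 - 293)) = -1/(63050 - 290) = -1/62760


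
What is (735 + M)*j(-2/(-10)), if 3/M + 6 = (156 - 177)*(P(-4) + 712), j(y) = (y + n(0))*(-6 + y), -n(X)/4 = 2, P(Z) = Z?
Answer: 4121509899/123950 ≈ 33251.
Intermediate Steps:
n(X) = -8 (n(X) = -4*2 = -8)
j(y) = (-8 + y)*(-6 + y) (j(y) = (y - 8)*(-6 + y) = (-8 + y)*(-6 + y))
M = -1/4958 (M = 3/(-6 + (156 - 177)*(-4 + 712)) = 3/(-6 - 21*708) = 3/(-6 - 14868) = 3/(-14874) = 3*(-1/14874) = -1/4958 ≈ -0.00020169)
(735 + M)*j(-2/(-10)) = (735 - 1/4958)*(48 + (-2/(-10))**2 - (-28)/(-10)) = 3644129*(48 + (-2*(-1/10))**2 - (-28)*(-1)/10)/4958 = 3644129*(48 + (1/5)**2 - 14*1/5)/4958 = 3644129*(48 + 1/25 - 14/5)/4958 = (3644129/4958)*(1131/25) = 4121509899/123950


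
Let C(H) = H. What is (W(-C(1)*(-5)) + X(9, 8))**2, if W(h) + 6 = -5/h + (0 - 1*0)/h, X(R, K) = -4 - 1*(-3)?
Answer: 64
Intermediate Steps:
X(R, K) = -1 (X(R, K) = -4 + 3 = -1)
W(h) = -6 - 5/h (W(h) = -6 + (-5/h + (0 - 1*0)/h) = -6 + (-5/h + (0 + 0)/h) = -6 + (-5/h + 0/h) = -6 + (-5/h + 0) = -6 - 5/h)
(W(-C(1)*(-5)) + X(9, 8))**2 = ((-6 - 5/(-1*1*(-5))) - 1)**2 = ((-6 - 5/((-1*(-5)))) - 1)**2 = ((-6 - 5/5) - 1)**2 = ((-6 - 5*1/5) - 1)**2 = ((-6 - 1) - 1)**2 = (-7 - 1)**2 = (-8)**2 = 64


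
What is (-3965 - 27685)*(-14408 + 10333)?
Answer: 128973750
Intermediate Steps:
(-3965 - 27685)*(-14408 + 10333) = -31650*(-4075) = 128973750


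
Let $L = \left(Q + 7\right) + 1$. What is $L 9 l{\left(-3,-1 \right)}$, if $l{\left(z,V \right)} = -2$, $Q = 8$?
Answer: $-288$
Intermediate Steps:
$L = 16$ ($L = \left(8 + 7\right) + 1 = 15 + 1 = 16$)
$L 9 l{\left(-3,-1 \right)} = 16 \cdot 9 \left(-2\right) = 144 \left(-2\right) = -288$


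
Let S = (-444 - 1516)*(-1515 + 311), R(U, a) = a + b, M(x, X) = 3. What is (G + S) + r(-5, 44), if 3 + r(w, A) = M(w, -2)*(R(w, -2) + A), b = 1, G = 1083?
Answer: 2361049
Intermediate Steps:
R(U, a) = 1 + a (R(U, a) = a + 1 = 1 + a)
S = 2359840 (S = -1960*(-1204) = 2359840)
r(w, A) = -6 + 3*A (r(w, A) = -3 + 3*((1 - 2) + A) = -3 + 3*(-1 + A) = -3 + (-3 + 3*A) = -6 + 3*A)
(G + S) + r(-5, 44) = (1083 + 2359840) + (-6 + 3*44) = 2360923 + (-6 + 132) = 2360923 + 126 = 2361049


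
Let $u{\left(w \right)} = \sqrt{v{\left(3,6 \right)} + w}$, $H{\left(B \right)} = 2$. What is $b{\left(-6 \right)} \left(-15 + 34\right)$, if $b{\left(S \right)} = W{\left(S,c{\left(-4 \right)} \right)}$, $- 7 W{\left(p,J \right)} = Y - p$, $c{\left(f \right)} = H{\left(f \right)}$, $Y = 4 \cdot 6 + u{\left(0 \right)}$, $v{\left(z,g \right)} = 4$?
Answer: $- \frac{608}{7} \approx -86.857$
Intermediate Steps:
$u{\left(w \right)} = \sqrt{4 + w}$
$Y = 26$ ($Y = 4 \cdot 6 + \sqrt{4 + 0} = 24 + \sqrt{4} = 24 + 2 = 26$)
$c{\left(f \right)} = 2$
$W{\left(p,J \right)} = - \frac{26}{7} + \frac{p}{7}$ ($W{\left(p,J \right)} = - \frac{26 - p}{7} = - \frac{26}{7} + \frac{p}{7}$)
$b{\left(S \right)} = - \frac{26}{7} + \frac{S}{7}$
$b{\left(-6 \right)} \left(-15 + 34\right) = \left(- \frac{26}{7} + \frac{1}{7} \left(-6\right)\right) \left(-15 + 34\right) = \left(- \frac{26}{7} - \frac{6}{7}\right) 19 = \left(- \frac{32}{7}\right) 19 = - \frac{608}{7}$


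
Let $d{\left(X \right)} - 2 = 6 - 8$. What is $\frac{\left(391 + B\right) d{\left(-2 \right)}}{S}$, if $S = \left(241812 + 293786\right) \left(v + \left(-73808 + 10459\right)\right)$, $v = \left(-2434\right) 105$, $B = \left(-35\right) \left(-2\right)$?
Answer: $0$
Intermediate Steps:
$B = 70$
$v = -255570$
$d{\left(X \right)} = 0$ ($d{\left(X \right)} = 2 + \left(6 - 8\right) = 2 - 2 = 0$)
$S = -170812378562$ ($S = \left(241812 + 293786\right) \left(-255570 + \left(-73808 + 10459\right)\right) = 535598 \left(-255570 - 63349\right) = 535598 \left(-318919\right) = -170812378562$)
$\frac{\left(391 + B\right) d{\left(-2 \right)}}{S} = \frac{\left(391 + 70\right) 0}{-170812378562} = 461 \cdot 0 \left(- \frac{1}{170812378562}\right) = 0 \left(- \frac{1}{170812378562}\right) = 0$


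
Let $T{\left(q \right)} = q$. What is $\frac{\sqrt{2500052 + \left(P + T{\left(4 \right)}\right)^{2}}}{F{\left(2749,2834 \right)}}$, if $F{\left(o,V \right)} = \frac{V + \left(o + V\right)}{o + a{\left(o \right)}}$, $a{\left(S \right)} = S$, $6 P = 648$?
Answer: $\frac{10996 \sqrt{628149}}{8417} \approx 1035.4$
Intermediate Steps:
$P = 108$ ($P = \frac{1}{6} \cdot 648 = 108$)
$F{\left(o,V \right)} = \frac{o + 2 V}{2 o}$ ($F{\left(o,V \right)} = \frac{V + \left(o + V\right)}{o + o} = \frac{V + \left(V + o\right)}{2 o} = \left(o + 2 V\right) \frac{1}{2 o} = \frac{o + 2 V}{2 o}$)
$\frac{\sqrt{2500052 + \left(P + T{\left(4 \right)}\right)^{2}}}{F{\left(2749,2834 \right)}} = \frac{\sqrt{2500052 + \left(108 + 4\right)^{2}}}{\frac{1}{2749} \left(2834 + \frac{1}{2} \cdot 2749\right)} = \frac{\sqrt{2500052 + 112^{2}}}{\frac{1}{2749} \left(2834 + \frac{2749}{2}\right)} = \frac{\sqrt{2500052 + 12544}}{\frac{1}{2749} \cdot \frac{8417}{2}} = \frac{\sqrt{2512596}}{\frac{8417}{5498}} = 2 \sqrt{628149} \cdot \frac{5498}{8417} = \frac{10996 \sqrt{628149}}{8417}$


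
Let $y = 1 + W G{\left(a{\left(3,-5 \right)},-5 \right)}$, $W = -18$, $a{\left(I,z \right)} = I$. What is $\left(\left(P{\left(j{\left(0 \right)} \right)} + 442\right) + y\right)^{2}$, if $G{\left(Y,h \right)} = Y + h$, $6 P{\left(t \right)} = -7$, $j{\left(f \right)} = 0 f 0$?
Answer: $\frac{8219689}{36} \approx 2.2832 \cdot 10^{5}$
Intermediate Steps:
$j{\left(f \right)} = 0$ ($j{\left(f \right)} = 0 \cdot 0 = 0$)
$P{\left(t \right)} = - \frac{7}{6}$ ($P{\left(t \right)} = \frac{1}{6} \left(-7\right) = - \frac{7}{6}$)
$y = 37$ ($y = 1 - 18 \left(3 - 5\right) = 1 - -36 = 1 + 36 = 37$)
$\left(\left(P{\left(j{\left(0 \right)} \right)} + 442\right) + y\right)^{2} = \left(\left(- \frac{7}{6} + 442\right) + 37\right)^{2} = \left(\frac{2645}{6} + 37\right)^{2} = \left(\frac{2867}{6}\right)^{2} = \frac{8219689}{36}$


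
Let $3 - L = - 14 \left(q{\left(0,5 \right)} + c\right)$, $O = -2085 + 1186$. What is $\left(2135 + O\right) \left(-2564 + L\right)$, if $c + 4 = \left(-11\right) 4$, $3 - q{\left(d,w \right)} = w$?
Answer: $-4030596$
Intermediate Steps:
$q{\left(d,w \right)} = 3 - w$
$c = -48$ ($c = -4 - 44 = -48$)
$O = -899$
$L = -697$ ($L = 3 - - 14 \left(\left(3 - 5\right) - 48\right) = 3 - - 14 \left(-2 - 48\right) = 3 - \left(-14\right) \left(-50\right) = 3 - 700 = -697$)
$\left(2135 + O\right) \left(-2564 + L\right) = \left(2135 - 899\right) \left(-2564 - 697\right) = 1236 \left(-3261\right) = -4030596$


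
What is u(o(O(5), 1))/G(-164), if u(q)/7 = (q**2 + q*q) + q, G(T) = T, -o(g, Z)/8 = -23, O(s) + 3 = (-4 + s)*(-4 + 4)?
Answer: -2898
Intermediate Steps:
O(s) = -3 (O(s) = -3 + (-4 + s)*(-4 + 4) = -3 + (-4 + s)*0 = -3 + 0 = -3)
o(g, Z) = 184 (o(g, Z) = -8*(-23) = 184)
u(q) = 7*q + 14*q**2 (u(q) = 7*((q**2 + q*q) + q) = 7*((q**2 + q**2) + q) = 7*(2*q**2 + q) = 7*(q + 2*q**2) = 7*q + 14*q**2)
u(o(O(5), 1))/G(-164) = (7*184*(1 + 2*184))/(-164) = (7*184*(1 + 368))*(-1/164) = (7*184*369)*(-1/164) = 475272*(-1/164) = -2898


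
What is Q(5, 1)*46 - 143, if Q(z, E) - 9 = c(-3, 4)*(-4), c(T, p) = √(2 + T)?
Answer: 271 - 184*I ≈ 271.0 - 184.0*I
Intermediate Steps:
Q(z, E) = 9 - 4*I (Q(z, E) = 9 + √(2 - 3)*(-4) = 9 + √(-1)*(-4) = 9 + I*(-4) = 9 - 4*I)
Q(5, 1)*46 - 143 = (9 - 4*I)*46 - 143 = (414 - 184*I) - 143 = 271 - 184*I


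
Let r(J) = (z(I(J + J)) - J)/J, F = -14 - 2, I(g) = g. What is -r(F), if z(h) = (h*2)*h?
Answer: 129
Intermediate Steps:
z(h) = 2*h² (z(h) = (2*h)*h = 2*h²)
F = -16
r(J) = (-J + 8*J²)/J (r(J) = (2*(J + J)² - J)/J = (2*(2*J)² - J)/J = (2*(4*J²) - J)/J = (8*J² - J)/J = (-J + 8*J²)/J)
-r(F) = -(-1 + 8*(-16)) = -(-1 - 128) = -1*(-129) = 129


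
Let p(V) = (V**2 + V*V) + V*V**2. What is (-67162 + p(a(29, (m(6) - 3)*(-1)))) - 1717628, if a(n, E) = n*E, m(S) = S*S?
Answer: -876420585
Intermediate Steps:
m(S) = S**2
a(n, E) = E*n
p(V) = V**3 + 2*V**2 (p(V) = (V**2 + V**2) + V**3 = 2*V**2 + V**3 = V**3 + 2*V**2)
(-67162 + p(a(29, (m(6) - 3)*(-1)))) - 1717628 = (-67162 + (((6**2 - 3)*(-1))*29)**2*(2 + ((6**2 - 3)*(-1))*29)) - 1717628 = (-67162 + (((36 - 3)*(-1))*29)**2*(2 + ((36 - 3)*(-1))*29)) - 1717628 = (-67162 + ((33*(-1))*29)**2*(2 + (33*(-1))*29)) - 1717628 = (-67162 + (-33*29)**2*(2 - 33*29)) - 1717628 = (-67162 + (-957)**2*(2 - 957)) - 1717628 = (-67162 + 915849*(-955)) - 1717628 = (-67162 - 874635795) - 1717628 = -874702957 - 1717628 = -876420585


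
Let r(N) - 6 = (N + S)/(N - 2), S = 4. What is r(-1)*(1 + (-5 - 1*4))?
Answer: -40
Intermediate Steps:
r(N) = 6 + (4 + N)/(-2 + N) (r(N) = 6 + (N + 4)/(N - 2) = 6 + (4 + N)/(-2 + N))
r(-1)*(1 + (-5 - 1*4)) = ((-8 + 7*(-1))/(-2 - 1))*(1 + (-5 - 1*4)) = ((-8 - 7)/(-3))*(1 + (-5 - 4)) = (-1/3*(-15))*(1 - 9) = 5*(-8) = -40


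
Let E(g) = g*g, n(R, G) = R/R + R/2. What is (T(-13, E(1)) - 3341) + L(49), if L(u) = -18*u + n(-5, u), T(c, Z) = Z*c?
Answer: -8475/2 ≈ -4237.5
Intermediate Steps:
n(R, G) = 1 + R/2 (n(R, G) = 1 + R*(½) = 1 + R/2)
E(g) = g²
L(u) = -3/2 - 18*u (L(u) = -18*u + (1 + (½)*(-5)) = -18*u + (1 - 5/2) = -18*u - 3/2 = -3/2 - 18*u)
(T(-13, E(1)) - 3341) + L(49) = (1²*(-13) - 3341) + (-3/2 - 18*49) = (1*(-13) - 3341) + (-3/2 - 882) = (-13 - 3341) - 1767/2 = -3354 - 1767/2 = -8475/2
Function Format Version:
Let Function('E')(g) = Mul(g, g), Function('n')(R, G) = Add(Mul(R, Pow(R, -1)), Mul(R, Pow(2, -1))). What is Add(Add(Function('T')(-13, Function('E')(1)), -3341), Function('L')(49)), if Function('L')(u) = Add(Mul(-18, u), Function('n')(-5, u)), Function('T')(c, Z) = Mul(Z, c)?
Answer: Rational(-8475, 2) ≈ -4237.5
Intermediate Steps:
Function('n')(R, G) = Add(1, Mul(Rational(1, 2), R)) (Function('n')(R, G) = Add(1, Mul(R, Rational(1, 2))) = Add(1, Mul(Rational(1, 2), R)))
Function('E')(g) = Pow(g, 2)
Function('L')(u) = Add(Rational(-3, 2), Mul(-18, u)) (Function('L')(u) = Add(Mul(-18, u), Add(1, Mul(Rational(1, 2), -5))) = Add(Mul(-18, u), Add(1, Rational(-5, 2))) = Add(Mul(-18, u), Rational(-3, 2)) = Add(Rational(-3, 2), Mul(-18, u)))
Add(Add(Function('T')(-13, Function('E')(1)), -3341), Function('L')(49)) = Add(Add(Mul(Pow(1, 2), -13), -3341), Add(Rational(-3, 2), Mul(-18, 49))) = Add(Add(Mul(1, -13), -3341), Add(Rational(-3, 2), -882)) = Add(Add(-13, -3341), Rational(-1767, 2)) = Add(-3354, Rational(-1767, 2)) = Rational(-8475, 2)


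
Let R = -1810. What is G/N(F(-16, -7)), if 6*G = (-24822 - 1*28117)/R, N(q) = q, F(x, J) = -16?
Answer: -52939/173760 ≈ -0.30467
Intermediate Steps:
G = 52939/10860 (G = ((-24822 - 1*28117)/(-1810))/6 = ((-24822 - 28117)*(-1/1810))/6 = (-52939*(-1/1810))/6 = (1/6)*(52939/1810) = 52939/10860 ≈ 4.8747)
G/N(F(-16, -7)) = (52939/10860)/(-16) = (52939/10860)*(-1/16) = -52939/173760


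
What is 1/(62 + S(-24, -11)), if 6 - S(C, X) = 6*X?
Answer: 1/134 ≈ 0.0074627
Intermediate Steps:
S(C, X) = 6 - 6*X
1/(62 + S(-24, -11)) = 1/(62 + (6 - 6*(-11))) = 1/(62 + (6 + 66)) = 1/(62 + 72) = 1/134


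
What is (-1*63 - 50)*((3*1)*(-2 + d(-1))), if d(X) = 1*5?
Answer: -1017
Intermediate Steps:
d(X) = 5
(-1*63 - 50)*((3*1)*(-2 + d(-1))) = (-1*63 - 50)*((3*1)*(-2 + 5)) = (-63 - 50)*(3*3) = -113*9 = -1017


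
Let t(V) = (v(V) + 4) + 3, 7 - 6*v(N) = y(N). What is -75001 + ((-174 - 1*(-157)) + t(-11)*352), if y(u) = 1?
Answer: -72202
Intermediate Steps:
v(N) = 1 (v(N) = 7/6 - 1/6*1 = 7/6 - 1/6 = 1)
t(V) = 8 (t(V) = (1 + 4) + 3 = 5 + 3 = 8)
-75001 + ((-174 - 1*(-157)) + t(-11)*352) = -75001 + ((-174 - 1*(-157)) + 8*352) = -75001 + ((-174 + 157) + 2816) = -75001 + (-17 + 2816) = -75001 + 2799 = -72202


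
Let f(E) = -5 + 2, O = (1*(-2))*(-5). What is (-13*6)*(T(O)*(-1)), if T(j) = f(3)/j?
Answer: -117/5 ≈ -23.400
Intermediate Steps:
O = 10 (O = -2*(-5) = 10)
f(E) = -3
T(j) = -3/j
(-13*6)*(T(O)*(-1)) = (-13*6)*(-3/10*(-1)) = -78*(-3*⅒)*(-1) = -(-117)*(-1)/5 = -78*3/10 = -117/5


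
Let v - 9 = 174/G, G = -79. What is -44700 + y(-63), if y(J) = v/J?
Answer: -74157479/1659 ≈ -44700.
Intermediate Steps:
v = 537/79 (v = 9 + 174/(-79) = 9 + 174*(-1/79) = 9 - 174/79 = 537/79 ≈ 6.7975)
y(J) = 537/(79*J)
-44700 + y(-63) = -44700 + (537/79)/(-63) = -44700 + (537/79)*(-1/63) = -44700 - 179/1659 = -74157479/1659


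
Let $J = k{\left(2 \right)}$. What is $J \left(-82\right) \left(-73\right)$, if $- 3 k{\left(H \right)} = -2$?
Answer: $\frac{11972}{3} \approx 3990.7$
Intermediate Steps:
$k{\left(H \right)} = \frac{2}{3}$ ($k{\left(H \right)} = \left(- \frac{1}{3}\right) \left(-2\right) = \frac{2}{3}$)
$J = \frac{2}{3} \approx 0.66667$
$J \left(-82\right) \left(-73\right) = \frac{2}{3} \left(-82\right) \left(-73\right) = \left(- \frac{164}{3}\right) \left(-73\right) = \frac{11972}{3}$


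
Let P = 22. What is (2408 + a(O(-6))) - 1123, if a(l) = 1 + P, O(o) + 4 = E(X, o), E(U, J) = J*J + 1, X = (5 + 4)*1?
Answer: 1308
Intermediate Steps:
X = 9 (X = 9*1 = 9)
E(U, J) = 1 + J² (E(U, J) = J² + 1 = 1 + J²)
O(o) = -3 + o² (O(o) = -4 + (1 + o²) = -3 + o²)
a(l) = 23 (a(l) = 1 + 22 = 23)
(2408 + a(O(-6))) - 1123 = (2408 + 23) - 1123 = 2431 - 1123 = 1308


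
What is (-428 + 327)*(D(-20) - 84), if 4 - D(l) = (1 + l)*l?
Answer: 46460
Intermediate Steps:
D(l) = 4 - l*(1 + l) (D(l) = 4 - (1 + l)*l = 4 - l*(1 + l))
(-428 + 327)*(D(-20) - 84) = (-428 + 327)*((4 - 1*(-20) - 1*(-20)**2) - 84) = -101*((4 + 20 - 1*400) - 84) = -101*((4 + 20 - 400) - 84) = -101*(-376 - 84) = -101*(-460) = 46460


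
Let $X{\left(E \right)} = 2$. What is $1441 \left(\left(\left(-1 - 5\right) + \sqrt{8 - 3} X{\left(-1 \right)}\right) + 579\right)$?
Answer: $825693 + 2882 \sqrt{5} \approx 8.3214 \cdot 10^{5}$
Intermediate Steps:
$1441 \left(\left(\left(-1 - 5\right) + \sqrt{8 - 3} X{\left(-1 \right)}\right) + 579\right) = 1441 \left(\left(\left(-1 - 5\right) + \sqrt{8 - 3} \cdot 2\right) + 579\right) = 1441 \left(\left(-6 + \sqrt{5} \cdot 2\right) + 579\right) = 1441 \left(\left(-6 + 2 \sqrt{5}\right) + 579\right) = 1441 \left(573 + 2 \sqrt{5}\right) = 825693 + 2882 \sqrt{5}$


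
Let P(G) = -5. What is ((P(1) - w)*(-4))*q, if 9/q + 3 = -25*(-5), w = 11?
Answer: 288/61 ≈ 4.7213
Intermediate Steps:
q = 9/122 (q = 9/(-3 - 25*(-5)) = 9/(-3 + 125) = 9/122 ≈ 0.073771)
((P(1) - w)*(-4))*q = ((-5 - 1*11)*(-4))*(9/122) = ((-5 - 11)*(-4))*(9/122) = -16*(-4)*(9/122) = 64*(9/122) = 288/61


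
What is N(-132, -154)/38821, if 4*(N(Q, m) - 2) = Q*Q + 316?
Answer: 4437/38821 ≈ 0.11429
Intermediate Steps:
N(Q, m) = 81 + Q²/4 (N(Q, m) = 2 + (Q*Q + 316)/4 = 2 + (Q² + 316)/4 = 2 + (316 + Q²)/4 = 2 + (79 + Q²/4) = 81 + Q²/4)
N(-132, -154)/38821 = (81 + (¼)*(-132)²)/38821 = (81 + (¼)*17424)*(1/38821) = (81 + 4356)*(1/38821) = 4437*(1/38821) = 4437/38821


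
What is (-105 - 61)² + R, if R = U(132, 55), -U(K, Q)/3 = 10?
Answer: 27526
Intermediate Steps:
U(K, Q) = -30 (U(K, Q) = -3*10 = -30)
R = -30
(-105 - 61)² + R = (-105 - 61)² - 30 = (-166)² - 30 = 27556 - 30 = 27526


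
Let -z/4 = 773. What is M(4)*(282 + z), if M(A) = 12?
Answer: -33720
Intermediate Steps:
z = -3092 (z = -4*773 = -3092)
M(4)*(282 + z) = 12*(282 - 3092) = 12*(-2810) = -33720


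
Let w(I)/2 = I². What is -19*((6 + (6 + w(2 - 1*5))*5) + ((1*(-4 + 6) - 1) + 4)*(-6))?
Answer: -1824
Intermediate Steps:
w(I) = 2*I²
-19*((6 + (6 + w(2 - 1*5))*5) + ((1*(-4 + 6) - 1) + 4)*(-6)) = -19*((6 + (6 + 2*(2 - 1*5)²)*5) + ((1*(-4 + 6) - 1) + 4)*(-6)) = -19*((6 + (6 + 2*(2 - 5)²)*5) + ((1*2 - 1) + 4)*(-6)) = -19*((6 + (6 + 2*(-3)²)*5) + ((2 - 1) + 4)*(-6)) = -19*((6 + (6 + 2*9)*5) + (1 + 4)*(-6)) = -19*((6 + (6 + 18)*5) + 5*(-6)) = -19*((6 + 24*5) - 30) = -19*((6 + 120) - 30) = -19*(126 - 30) = -19*96 = -1824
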